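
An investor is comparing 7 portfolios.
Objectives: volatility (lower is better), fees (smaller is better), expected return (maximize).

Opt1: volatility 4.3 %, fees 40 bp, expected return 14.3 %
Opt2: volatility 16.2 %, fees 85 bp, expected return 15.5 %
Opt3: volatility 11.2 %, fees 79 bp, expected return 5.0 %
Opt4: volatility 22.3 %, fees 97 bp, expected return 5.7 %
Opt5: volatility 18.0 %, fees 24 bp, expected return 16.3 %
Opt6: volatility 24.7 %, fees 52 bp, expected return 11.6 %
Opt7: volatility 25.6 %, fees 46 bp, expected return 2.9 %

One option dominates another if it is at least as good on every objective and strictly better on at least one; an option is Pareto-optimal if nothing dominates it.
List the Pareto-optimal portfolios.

Opt1, Opt2, Opt5

Opt1: not dominated (best volatility).
Opt2: not dominated.
Opt3: dominated by Opt1 (volatility 4.3≤11.2, fees 40≤79, expected return 14.3≥5.0).
Opt4: dominated by Opt1 (volatility 4.3≤22.3, fees 40≤97, expected return 14.3≥5.7).
Opt5: not dominated (best fees).
Opt6: dominated by Opt1 (volatility 4.3≤24.7, fees 40≤52, expected return 14.3≥11.6).
Opt7: dominated by Opt1 (volatility 4.3≤25.6, fees 40≤46, expected return 14.3≥2.9).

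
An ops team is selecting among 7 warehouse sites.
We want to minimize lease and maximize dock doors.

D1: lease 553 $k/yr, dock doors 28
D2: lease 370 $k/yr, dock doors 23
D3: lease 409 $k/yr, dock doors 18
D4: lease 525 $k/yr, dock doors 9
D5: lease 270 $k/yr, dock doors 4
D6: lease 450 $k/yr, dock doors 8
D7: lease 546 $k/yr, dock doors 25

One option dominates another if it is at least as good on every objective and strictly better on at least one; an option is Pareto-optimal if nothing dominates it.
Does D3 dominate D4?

D3 vs D4: lease 409≤525, dock doors 18≥9 — D3 is at least as good on every objective with at least one strict improvement.

Yes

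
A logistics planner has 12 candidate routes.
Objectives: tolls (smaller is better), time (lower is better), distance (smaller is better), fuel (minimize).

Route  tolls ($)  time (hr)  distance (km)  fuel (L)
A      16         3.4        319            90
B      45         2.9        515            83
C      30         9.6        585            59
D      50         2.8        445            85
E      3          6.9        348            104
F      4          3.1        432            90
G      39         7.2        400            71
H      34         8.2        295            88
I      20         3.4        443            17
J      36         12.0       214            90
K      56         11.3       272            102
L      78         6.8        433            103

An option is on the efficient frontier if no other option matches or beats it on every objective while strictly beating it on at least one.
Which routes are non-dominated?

A: not dominated.
B: not dominated.
C: dominated by I (tolls 20≤30, time 3.4≤9.6, distance 443≤585, fuel 17≤59).
D: not dominated (best time).
E: not dominated (best tolls).
F: not dominated.
G: not dominated.
H: not dominated.
I: not dominated (best fuel).
J: not dominated (best distance).
K: not dominated.
L: dominated by A (tolls 16≤78, time 3.4≤6.8, distance 319≤433, fuel 90≤103).

A, B, D, E, F, G, H, I, J, K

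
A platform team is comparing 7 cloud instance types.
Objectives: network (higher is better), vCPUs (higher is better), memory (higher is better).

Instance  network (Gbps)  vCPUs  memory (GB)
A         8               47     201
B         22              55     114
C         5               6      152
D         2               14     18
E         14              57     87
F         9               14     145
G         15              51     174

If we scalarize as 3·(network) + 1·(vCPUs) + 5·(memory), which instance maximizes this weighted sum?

A: 3·8 + 1·47 + 5·201 = 1076
B: 3·22 + 1·55 + 5·114 = 691
C: 3·5 + 1·6 + 5·152 = 781
D: 3·2 + 1·14 + 5·18 = 110
E: 3·14 + 1·57 + 5·87 = 534
F: 3·9 + 1·14 + 5·145 = 766
G: 3·15 + 1·51 + 5·174 = 966
Highest: A at 1076.

A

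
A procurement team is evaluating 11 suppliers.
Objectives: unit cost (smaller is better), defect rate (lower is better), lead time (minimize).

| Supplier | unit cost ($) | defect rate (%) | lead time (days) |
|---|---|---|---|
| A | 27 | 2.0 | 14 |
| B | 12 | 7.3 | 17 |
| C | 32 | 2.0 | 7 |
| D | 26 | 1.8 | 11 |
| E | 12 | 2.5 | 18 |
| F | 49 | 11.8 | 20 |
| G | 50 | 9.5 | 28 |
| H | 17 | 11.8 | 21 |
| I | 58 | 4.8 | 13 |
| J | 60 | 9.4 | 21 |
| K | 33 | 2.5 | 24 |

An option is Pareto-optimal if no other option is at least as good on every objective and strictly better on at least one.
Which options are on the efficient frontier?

B, C, D, E

A: dominated by D (unit cost 26≤27, defect rate 1.8≤2.0, lead time 11≤14).
B: not dominated.
C: not dominated (best lead time).
D: not dominated (best defect rate).
E: not dominated.
F: dominated by A (unit cost 27≤49, defect rate 2.0≤11.8, lead time 14≤20).
G: dominated by A (unit cost 27≤50, defect rate 2.0≤9.5, lead time 14≤28).
H: dominated by B (unit cost 12≤17, defect rate 7.3≤11.8, lead time 17≤21).
I: dominated by C (unit cost 32≤58, defect rate 2.0≤4.8, lead time 7≤13).
J: dominated by A (unit cost 27≤60, defect rate 2.0≤9.4, lead time 14≤21).
K: dominated by A (unit cost 27≤33, defect rate 2.0≤2.5, lead time 14≤24).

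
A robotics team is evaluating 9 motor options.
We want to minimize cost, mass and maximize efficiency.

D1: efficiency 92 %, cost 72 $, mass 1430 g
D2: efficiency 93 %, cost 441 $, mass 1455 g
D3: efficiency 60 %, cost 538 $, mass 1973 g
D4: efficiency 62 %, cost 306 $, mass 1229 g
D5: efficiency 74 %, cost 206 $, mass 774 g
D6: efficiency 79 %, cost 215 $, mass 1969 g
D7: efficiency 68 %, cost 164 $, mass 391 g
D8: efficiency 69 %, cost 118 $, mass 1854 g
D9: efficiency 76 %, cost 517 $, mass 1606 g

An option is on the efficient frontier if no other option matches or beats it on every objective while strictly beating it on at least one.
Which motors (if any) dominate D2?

none

D1: worse on efficiency (92 vs 93).
D3: worse on efficiency (60 vs 93).
D4: worse on efficiency (62 vs 93).
D5: worse on efficiency (74 vs 93).
D6: worse on efficiency (79 vs 93).
D7: worse on efficiency (68 vs 93).
D8: worse on efficiency (69 vs 93).
D9: worse on efficiency (76 vs 93).
No option dominates D2.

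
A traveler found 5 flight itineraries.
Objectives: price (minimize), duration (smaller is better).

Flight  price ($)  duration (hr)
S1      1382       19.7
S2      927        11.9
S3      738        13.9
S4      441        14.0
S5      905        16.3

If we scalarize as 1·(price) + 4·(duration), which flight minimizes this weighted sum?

S4

S1: 1·1382 + 4·19.7 = 1460.8
S2: 1·927 + 4·11.9 = 974.6
S3: 1·738 + 4·13.9 = 793.6
S4: 1·441 + 4·14.0 = 497.0
S5: 1·905 + 4·16.3 = 970.2
Lowest: S4 at 497.0.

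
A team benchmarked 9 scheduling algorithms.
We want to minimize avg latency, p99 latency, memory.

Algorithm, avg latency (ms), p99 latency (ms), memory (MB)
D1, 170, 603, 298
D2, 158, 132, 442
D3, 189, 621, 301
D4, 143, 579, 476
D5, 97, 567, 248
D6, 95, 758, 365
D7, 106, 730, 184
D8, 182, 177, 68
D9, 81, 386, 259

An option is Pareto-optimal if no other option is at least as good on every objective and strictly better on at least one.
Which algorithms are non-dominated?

D2, D5, D7, D8, D9

D1: dominated by D5 (avg latency 97≤170, p99 latency 567≤603, memory 248≤298).
D2: not dominated (best p99 latency).
D3: dominated by D1 (avg latency 170≤189, p99 latency 603≤621, memory 298≤301).
D4: dominated by D5 (avg latency 97≤143, p99 latency 567≤579, memory 248≤476).
D5: not dominated.
D6: dominated by D9 (avg latency 81≤95, p99 latency 386≤758, memory 259≤365).
D7: not dominated.
D8: not dominated (best memory).
D9: not dominated (best avg latency).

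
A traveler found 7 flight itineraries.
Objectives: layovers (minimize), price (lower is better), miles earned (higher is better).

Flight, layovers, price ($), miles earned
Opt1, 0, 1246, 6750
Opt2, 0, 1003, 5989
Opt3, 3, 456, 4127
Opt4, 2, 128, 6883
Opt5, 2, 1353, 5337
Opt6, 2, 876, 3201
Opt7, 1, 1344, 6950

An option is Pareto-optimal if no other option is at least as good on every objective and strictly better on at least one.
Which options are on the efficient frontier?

Opt1: not dominated.
Opt2: not dominated.
Opt3: dominated by Opt4 (layovers 2≤3, price 128≤456, miles earned 6883≥4127).
Opt4: not dominated (best price).
Opt5: dominated by Opt1 (layovers 0≤2, price 1246≤1353, miles earned 6750≥5337).
Opt6: dominated by Opt4 (layovers 2≤2, price 128≤876, miles earned 6883≥3201).
Opt7: not dominated (best miles earned).

Opt1, Opt2, Opt4, Opt7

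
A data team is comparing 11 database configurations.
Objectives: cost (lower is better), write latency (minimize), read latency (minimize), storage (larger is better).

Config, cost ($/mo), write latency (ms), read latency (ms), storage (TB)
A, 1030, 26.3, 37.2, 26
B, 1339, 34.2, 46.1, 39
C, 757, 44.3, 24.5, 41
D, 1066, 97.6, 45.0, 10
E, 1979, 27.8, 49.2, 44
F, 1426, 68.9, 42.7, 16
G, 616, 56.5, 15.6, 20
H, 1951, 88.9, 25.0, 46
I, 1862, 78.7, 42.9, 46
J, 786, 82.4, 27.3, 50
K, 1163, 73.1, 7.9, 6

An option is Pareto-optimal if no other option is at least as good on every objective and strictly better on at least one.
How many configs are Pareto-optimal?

A: not dominated (best write latency).
B: not dominated.
C: not dominated.
D: dominated by A (cost 1030≤1066, write latency 26.3≤97.6, read latency 37.2≤45.0, storage 26≥10).
E: not dominated.
F: dominated by A (cost 1030≤1426, write latency 26.3≤68.9, read latency 37.2≤42.7, storage 26≥16).
G: not dominated (best cost).
H: not dominated.
I: not dominated.
J: not dominated (best storage).
K: not dominated (best read latency).
Pareto-optimal: A, B, C, E, G, H, I, J, K → 9.

9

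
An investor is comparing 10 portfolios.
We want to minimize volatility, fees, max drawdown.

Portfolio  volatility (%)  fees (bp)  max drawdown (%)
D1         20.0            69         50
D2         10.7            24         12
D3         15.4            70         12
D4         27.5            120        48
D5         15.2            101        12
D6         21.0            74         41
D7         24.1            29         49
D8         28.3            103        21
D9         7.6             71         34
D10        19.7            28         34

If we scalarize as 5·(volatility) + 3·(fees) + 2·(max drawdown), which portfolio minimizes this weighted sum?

D2

D1: 5·20.0 + 3·69 + 2·50 = 407.0
D2: 5·10.7 + 3·24 + 2·12 = 149.5
D3: 5·15.4 + 3·70 + 2·12 = 311.0
D4: 5·27.5 + 3·120 + 2·48 = 593.5
D5: 5·15.2 + 3·101 + 2·12 = 403.0
D6: 5·21.0 + 3·74 + 2·41 = 409.0
D7: 5·24.1 + 3·29 + 2·49 = 305.5
D8: 5·28.3 + 3·103 + 2·21 = 492.5
D9: 5·7.6 + 3·71 + 2·34 = 319.0
D10: 5·19.7 + 3·28 + 2·34 = 250.5
Lowest: D2 at 149.5.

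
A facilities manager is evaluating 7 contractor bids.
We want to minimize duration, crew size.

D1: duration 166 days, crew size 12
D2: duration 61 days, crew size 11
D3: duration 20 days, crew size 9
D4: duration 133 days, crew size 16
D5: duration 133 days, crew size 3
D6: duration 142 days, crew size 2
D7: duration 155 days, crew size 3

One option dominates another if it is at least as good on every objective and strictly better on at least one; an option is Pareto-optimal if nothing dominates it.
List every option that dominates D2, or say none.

D3

D3: duration 20≤61, crew size 9≤11 — dominates D2.
Others (D1, D4, D5, D6, D7) are each worse than D2 on at least one objective.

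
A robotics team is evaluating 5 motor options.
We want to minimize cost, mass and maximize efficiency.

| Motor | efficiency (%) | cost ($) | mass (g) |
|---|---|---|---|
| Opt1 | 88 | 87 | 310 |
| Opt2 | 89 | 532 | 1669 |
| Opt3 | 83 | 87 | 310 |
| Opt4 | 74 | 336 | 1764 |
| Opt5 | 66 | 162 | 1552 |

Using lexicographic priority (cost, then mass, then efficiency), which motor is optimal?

First minimize cost: best is 87, kept {Opt1, Opt3}.
Then minimize mass: best is 310, kept {Opt1, Opt3}.
Then maximize efficiency: best is 88, kept {Opt1}.

Opt1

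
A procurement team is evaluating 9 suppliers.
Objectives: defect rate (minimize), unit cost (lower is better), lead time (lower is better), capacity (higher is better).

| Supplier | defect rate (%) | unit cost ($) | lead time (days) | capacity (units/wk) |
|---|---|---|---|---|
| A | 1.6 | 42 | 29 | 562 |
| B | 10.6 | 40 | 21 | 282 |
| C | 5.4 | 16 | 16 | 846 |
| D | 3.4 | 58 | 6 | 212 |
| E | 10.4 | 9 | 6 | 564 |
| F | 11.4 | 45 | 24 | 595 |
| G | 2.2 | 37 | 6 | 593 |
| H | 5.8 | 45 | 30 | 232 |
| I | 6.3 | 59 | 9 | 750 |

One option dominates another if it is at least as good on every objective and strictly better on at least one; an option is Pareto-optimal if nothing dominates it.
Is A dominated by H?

No

H vs A: H is worse on defect rate (5.8 vs 1.6), so it does not dominate A.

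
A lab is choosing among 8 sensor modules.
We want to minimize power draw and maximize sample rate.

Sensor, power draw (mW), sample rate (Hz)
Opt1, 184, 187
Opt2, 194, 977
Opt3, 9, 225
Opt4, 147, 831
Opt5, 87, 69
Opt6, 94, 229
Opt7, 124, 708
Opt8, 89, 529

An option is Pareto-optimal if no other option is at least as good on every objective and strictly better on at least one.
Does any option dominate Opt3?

Opt1: worse on power draw (184 vs 9).
Opt2: worse on power draw (194 vs 9).
Opt4: worse on power draw (147 vs 9).
Opt5: worse on power draw (87 vs 9).
Opt6: worse on power draw (94 vs 9).
Opt7: worse on power draw (124 vs 9).
Opt8: worse on power draw (89 vs 9).
No option is at least as good as Opt3 on every objective and strictly better on one.

No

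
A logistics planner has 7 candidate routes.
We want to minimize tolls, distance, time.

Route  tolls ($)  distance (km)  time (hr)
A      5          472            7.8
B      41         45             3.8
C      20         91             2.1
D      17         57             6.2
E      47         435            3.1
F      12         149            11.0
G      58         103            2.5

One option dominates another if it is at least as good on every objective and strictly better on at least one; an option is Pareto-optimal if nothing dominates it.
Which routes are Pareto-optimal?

A: not dominated (best tolls).
B: not dominated (best distance).
C: not dominated (best time).
D: not dominated.
E: dominated by C (tolls 20≤47, distance 91≤435, time 2.1≤3.1).
F: not dominated.
G: dominated by C (tolls 20≤58, distance 91≤103, time 2.1≤2.5).

A, B, C, D, F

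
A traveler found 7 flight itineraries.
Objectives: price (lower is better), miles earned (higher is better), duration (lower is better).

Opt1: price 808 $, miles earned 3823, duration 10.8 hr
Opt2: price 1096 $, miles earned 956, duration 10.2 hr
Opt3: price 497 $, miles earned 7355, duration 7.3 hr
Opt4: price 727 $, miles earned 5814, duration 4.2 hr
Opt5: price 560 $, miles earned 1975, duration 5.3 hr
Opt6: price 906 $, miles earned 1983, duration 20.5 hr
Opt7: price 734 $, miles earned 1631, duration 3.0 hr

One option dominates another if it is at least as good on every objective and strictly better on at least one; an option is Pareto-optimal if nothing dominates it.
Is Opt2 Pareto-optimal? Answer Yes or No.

No

Opt3 vs Opt2: price 497≤1096, miles earned 7355≥956, duration 7.3≤10.2 — Opt3 is at least as good on every objective and strictly better on at least one, so Opt3 dominates Opt2.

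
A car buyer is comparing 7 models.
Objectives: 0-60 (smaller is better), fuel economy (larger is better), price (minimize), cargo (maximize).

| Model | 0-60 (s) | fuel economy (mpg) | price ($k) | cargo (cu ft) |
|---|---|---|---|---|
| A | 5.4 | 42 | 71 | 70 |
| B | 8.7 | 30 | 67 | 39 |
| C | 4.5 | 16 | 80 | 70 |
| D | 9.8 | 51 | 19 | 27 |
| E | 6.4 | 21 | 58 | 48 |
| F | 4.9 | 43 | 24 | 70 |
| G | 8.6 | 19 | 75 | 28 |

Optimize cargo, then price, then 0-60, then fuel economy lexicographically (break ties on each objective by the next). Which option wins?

First maximize cargo: best is 70, kept {A, C, F}.
Then minimize price: best is 24, kept {F}.

F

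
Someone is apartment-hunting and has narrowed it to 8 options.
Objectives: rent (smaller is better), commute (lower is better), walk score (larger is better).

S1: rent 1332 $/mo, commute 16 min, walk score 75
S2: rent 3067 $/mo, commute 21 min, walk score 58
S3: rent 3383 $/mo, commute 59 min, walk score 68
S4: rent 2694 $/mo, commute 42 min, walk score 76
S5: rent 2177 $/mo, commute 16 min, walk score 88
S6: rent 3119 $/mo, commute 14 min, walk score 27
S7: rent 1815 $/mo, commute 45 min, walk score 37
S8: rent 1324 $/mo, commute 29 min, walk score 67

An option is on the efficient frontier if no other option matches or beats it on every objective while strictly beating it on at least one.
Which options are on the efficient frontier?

S1, S5, S6, S8

S1: not dominated.
S2: dominated by S1 (rent 1332≤3067, commute 16≤21, walk score 75≥58).
S3: dominated by S1 (rent 1332≤3383, commute 16≤59, walk score 75≥68).
S4: dominated by S5 (rent 2177≤2694, commute 16≤42, walk score 88≥76).
S5: not dominated (best walk score).
S6: not dominated (best commute).
S7: dominated by S1 (rent 1332≤1815, commute 16≤45, walk score 75≥37).
S8: not dominated (best rent).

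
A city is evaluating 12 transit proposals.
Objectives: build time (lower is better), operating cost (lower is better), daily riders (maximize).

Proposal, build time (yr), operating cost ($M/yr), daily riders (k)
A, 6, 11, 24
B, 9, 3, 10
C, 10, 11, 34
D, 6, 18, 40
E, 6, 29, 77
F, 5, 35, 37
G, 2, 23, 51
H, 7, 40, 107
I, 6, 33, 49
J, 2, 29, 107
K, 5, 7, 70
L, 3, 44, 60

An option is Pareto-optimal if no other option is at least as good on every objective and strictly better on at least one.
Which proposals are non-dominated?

B, G, J, K

A: dominated by K (build time 5≤6, operating cost 7≤11, daily riders 70≥24).
B: not dominated (best operating cost).
C: dominated by K (build time 5≤10, operating cost 7≤11, daily riders 70≥34).
D: dominated by K (build time 5≤6, operating cost 7≤18, daily riders 70≥40).
E: dominated by J (build time 2≤6, operating cost 29≤29, daily riders 107≥77).
F: dominated by G (build time 2≤5, operating cost 23≤35, daily riders 51≥37).
G: not dominated.
H: dominated by J (build time 2≤7, operating cost 29≤40, daily riders 107≥107).
I: dominated by E (build time 6≤6, operating cost 29≤33, daily riders 77≥49).
J: not dominated.
K: not dominated.
L: dominated by J (build time 2≤3, operating cost 29≤44, daily riders 107≥60).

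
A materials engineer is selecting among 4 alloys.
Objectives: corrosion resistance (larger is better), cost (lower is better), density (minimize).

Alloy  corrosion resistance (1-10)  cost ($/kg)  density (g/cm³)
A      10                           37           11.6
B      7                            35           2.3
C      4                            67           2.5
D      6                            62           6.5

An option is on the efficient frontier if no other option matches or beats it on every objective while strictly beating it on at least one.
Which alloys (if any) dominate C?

B

B: corrosion resistance 7≥4, cost 35≤67, density 2.3≤2.5 — dominates C.
Others (A, D) are each worse than C on at least one objective.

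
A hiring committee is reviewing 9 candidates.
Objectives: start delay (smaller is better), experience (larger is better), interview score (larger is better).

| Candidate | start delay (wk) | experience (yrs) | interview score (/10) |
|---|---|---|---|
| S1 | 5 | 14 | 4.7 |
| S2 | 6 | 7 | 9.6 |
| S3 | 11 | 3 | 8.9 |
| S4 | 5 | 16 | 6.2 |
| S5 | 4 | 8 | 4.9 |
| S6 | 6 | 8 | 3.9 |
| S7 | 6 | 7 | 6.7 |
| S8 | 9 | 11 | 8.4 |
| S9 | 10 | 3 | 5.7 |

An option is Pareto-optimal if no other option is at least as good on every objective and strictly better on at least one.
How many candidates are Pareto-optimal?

S1: dominated by S4 (start delay 5≤5, experience 16≥14, interview score 6.2≥4.7).
S2: not dominated (best interview score).
S3: dominated by S2 (start delay 6≤11, experience 7≥3, interview score 9.6≥8.9).
S4: not dominated (best experience).
S5: not dominated (best start delay).
S6: dominated by S1 (start delay 5≤6, experience 14≥8, interview score 4.7≥3.9).
S7: dominated by S2 (start delay 6≤6, experience 7≥7, interview score 9.6≥6.7).
S8: not dominated.
S9: dominated by S2 (start delay 6≤10, experience 7≥3, interview score 9.6≥5.7).
Pareto-optimal: S2, S4, S5, S8 → 4.

4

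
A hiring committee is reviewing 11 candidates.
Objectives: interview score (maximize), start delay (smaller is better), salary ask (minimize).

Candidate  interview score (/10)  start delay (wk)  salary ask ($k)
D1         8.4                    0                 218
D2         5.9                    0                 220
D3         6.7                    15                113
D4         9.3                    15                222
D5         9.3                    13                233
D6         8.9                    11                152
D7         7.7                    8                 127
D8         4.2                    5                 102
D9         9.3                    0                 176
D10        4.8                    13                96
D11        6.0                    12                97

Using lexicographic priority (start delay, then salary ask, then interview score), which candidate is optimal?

First minimize start delay: best is 0, kept {D1, D2, D9}.
Then minimize salary ask: best is 176, kept {D9}.

D9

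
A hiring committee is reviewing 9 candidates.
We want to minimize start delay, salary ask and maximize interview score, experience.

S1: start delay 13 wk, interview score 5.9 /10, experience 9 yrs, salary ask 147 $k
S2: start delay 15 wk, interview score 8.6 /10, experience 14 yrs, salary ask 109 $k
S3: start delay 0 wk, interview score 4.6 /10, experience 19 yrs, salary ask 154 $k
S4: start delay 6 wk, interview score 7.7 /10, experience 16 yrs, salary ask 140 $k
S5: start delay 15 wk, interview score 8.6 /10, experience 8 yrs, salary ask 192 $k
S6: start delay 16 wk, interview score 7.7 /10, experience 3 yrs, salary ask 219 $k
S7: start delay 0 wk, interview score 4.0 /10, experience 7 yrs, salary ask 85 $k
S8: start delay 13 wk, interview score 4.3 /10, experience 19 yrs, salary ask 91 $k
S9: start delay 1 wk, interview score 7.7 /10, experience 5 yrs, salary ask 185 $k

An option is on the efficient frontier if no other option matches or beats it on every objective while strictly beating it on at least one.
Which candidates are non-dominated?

S1: dominated by S4 (start delay 6≤13, interview score 7.7≥5.9, experience 16≥9, salary ask 140≤147).
S2: not dominated.
S3: not dominated.
S4: not dominated.
S5: dominated by S2 (start delay 15≤15, interview score 8.6≥8.6, experience 14≥8, salary ask 109≤192).
S6: dominated by S2 (start delay 15≤16, interview score 8.6≥7.7, experience 14≥3, salary ask 109≤219).
S7: not dominated (best salary ask).
S8: not dominated.
S9: not dominated.

S2, S3, S4, S7, S8, S9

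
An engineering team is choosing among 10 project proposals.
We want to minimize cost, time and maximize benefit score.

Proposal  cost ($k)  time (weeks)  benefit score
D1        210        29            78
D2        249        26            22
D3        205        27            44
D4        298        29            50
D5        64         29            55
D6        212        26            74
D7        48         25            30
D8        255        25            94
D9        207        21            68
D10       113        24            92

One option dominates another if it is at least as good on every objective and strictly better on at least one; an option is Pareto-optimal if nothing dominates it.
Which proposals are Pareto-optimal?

D1: dominated by D10 (cost 113≤210, time 24≤29, benefit score 92≥78).
D2: dominated by D6 (cost 212≤249, time 26≤26, benefit score 74≥22).
D3: dominated by D10 (cost 113≤205, time 24≤27, benefit score 92≥44).
D4: dominated by D1 (cost 210≤298, time 29≤29, benefit score 78≥50).
D5: not dominated.
D6: dominated by D10 (cost 113≤212, time 24≤26, benefit score 92≥74).
D7: not dominated (best cost).
D8: not dominated (best benefit score).
D9: not dominated (best time).
D10: not dominated.

D5, D7, D8, D9, D10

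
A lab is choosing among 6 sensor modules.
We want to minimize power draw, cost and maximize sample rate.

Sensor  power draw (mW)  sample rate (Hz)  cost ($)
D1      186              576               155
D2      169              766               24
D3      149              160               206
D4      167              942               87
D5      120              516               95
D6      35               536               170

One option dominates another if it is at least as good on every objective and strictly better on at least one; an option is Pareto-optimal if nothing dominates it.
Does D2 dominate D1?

Yes

D2 vs D1: power draw 169≤186, sample rate 766≥576, cost 24≤155 — D2 is at least as good on every objective with at least one strict improvement.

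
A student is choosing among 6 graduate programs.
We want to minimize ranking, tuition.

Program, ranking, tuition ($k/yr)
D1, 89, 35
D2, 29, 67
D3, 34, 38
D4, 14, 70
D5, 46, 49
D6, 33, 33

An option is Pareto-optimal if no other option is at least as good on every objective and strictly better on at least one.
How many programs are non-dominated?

D1: dominated by D6 (ranking 33≤89, tuition 33≤35).
D2: not dominated.
D3: dominated by D6 (ranking 33≤34, tuition 33≤38).
D4: not dominated (best ranking).
D5: dominated by D3 (ranking 34≤46, tuition 38≤49).
D6: not dominated (best tuition).
Pareto-optimal: D2, D4, D6 → 3.

3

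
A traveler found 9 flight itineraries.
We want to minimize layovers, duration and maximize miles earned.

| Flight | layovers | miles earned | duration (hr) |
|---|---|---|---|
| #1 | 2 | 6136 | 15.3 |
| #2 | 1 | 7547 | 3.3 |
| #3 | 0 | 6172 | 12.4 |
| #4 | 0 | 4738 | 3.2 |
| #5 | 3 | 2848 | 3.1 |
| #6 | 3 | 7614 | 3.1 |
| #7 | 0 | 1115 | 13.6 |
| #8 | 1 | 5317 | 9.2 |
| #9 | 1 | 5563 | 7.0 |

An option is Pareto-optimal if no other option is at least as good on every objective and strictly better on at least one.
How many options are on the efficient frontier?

#1: dominated by #2 (layovers 1≤2, miles earned 7547≥6136, duration 3.3≤15.3).
#2: not dominated.
#3: not dominated.
#4: not dominated.
#5: dominated by #6 (layovers 3≤3, miles earned 7614≥2848, duration 3.1≤3.1).
#6: not dominated (best miles earned).
#7: dominated by #3 (layovers 0≤0, miles earned 6172≥1115, duration 12.4≤13.6).
#8: dominated by #2 (layovers 1≤1, miles earned 7547≥5317, duration 3.3≤9.2).
#9: dominated by #2 (layovers 1≤1, miles earned 7547≥5563, duration 3.3≤7.0).
Pareto-optimal: #2, #3, #4, #6 → 4.

4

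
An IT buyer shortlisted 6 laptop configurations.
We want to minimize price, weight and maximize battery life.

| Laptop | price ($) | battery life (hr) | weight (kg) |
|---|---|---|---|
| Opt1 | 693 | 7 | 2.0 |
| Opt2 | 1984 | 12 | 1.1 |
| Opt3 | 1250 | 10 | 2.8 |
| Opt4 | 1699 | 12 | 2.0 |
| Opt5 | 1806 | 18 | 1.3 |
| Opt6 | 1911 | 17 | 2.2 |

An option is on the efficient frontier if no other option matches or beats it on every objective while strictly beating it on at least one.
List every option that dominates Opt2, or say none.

Opt1: worse on battery life (7 vs 12).
Opt3: worse on battery life (10 vs 12).
Opt4: worse on weight (2.0 vs 1.1).
Opt5: worse on weight (1.3 vs 1.1).
Opt6: worse on weight (2.2 vs 1.1).
No option dominates Opt2.

none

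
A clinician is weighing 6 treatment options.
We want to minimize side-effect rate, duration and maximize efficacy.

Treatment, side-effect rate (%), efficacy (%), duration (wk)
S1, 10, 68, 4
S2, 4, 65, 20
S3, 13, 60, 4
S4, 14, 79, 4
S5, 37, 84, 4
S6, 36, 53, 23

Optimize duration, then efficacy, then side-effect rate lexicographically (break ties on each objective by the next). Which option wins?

S5

First minimize duration: best is 4, kept {S1, S3, S4, S5}.
Then maximize efficacy: best is 84, kept {S5}.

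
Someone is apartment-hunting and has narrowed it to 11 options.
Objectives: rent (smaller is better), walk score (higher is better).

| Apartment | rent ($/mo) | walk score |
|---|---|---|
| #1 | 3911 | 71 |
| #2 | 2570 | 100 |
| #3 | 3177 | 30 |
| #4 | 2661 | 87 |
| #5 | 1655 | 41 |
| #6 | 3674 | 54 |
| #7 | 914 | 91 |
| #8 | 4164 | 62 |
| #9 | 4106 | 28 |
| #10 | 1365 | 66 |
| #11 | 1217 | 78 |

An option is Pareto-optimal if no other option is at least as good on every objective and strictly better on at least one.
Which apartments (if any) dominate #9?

#1: rent 3911≤4106, walk score 71≥28 — dominates #9.
#2: rent 2570≤4106, walk score 100≥28 — dominates #9.
#3: rent 3177≤4106, walk score 30≥28 — dominates #9.
#4: rent 2661≤4106, walk score 87≥28 — dominates #9.
#5: rent 1655≤4106, walk score 41≥28 — dominates #9.
#6: rent 3674≤4106, walk score 54≥28 — dominates #9.
#7: rent 914≤4106, walk score 91≥28 — dominates #9.
#10: rent 1365≤4106, walk score 66≥28 — dominates #9.
#11: rent 1217≤4106, walk score 78≥28 — dominates #9.
Others (#8) are each worse than #9 on at least one objective.

#1, #2, #3, #4, #5, #6, #7, #10, #11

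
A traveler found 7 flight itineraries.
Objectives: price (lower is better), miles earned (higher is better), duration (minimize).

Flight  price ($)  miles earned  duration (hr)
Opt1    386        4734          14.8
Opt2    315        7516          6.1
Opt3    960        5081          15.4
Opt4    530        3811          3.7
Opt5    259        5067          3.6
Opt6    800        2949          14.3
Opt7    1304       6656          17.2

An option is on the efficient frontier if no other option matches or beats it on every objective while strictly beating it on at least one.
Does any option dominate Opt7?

Opt2 vs Opt7: price 315≤1304, miles earned 7516≥6656, duration 6.1≤17.2 — Opt2 is at least as good on every objective and strictly better on at least one, so Opt2 dominates Opt7.

Yes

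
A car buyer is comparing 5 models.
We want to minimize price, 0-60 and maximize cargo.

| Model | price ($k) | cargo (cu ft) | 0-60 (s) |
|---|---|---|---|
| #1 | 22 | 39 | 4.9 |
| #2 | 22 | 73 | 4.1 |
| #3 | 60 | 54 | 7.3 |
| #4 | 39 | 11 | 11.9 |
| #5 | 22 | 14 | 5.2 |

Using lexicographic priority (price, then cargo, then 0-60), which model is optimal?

First minimize price: best is 22, kept {#1, #2, #5}.
Then maximize cargo: best is 73, kept {#2}.

#2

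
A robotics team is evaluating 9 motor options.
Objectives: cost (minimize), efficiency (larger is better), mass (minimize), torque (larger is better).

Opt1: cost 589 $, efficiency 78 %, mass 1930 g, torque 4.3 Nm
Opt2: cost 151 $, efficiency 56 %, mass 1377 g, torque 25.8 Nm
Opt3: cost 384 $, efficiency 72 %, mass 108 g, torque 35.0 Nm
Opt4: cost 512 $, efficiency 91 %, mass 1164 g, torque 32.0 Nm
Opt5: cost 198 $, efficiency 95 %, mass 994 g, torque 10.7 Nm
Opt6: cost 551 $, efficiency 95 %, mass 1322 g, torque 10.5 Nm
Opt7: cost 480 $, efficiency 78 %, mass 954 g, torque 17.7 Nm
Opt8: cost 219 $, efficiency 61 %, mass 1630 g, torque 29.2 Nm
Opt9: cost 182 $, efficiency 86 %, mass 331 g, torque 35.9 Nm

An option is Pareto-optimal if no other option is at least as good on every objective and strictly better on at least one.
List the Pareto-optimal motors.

Opt1: dominated by Opt4 (cost 512≤589, efficiency 91≥78, mass 1164≤1930, torque 32.0≥4.3).
Opt2: not dominated (best cost).
Opt3: not dominated (best mass).
Opt4: not dominated.
Opt5: not dominated.
Opt6: dominated by Opt5 (cost 198≤551, efficiency 95≥95, mass 994≤1322, torque 10.7≥10.5).
Opt7: dominated by Opt9 (cost 182≤480, efficiency 86≥78, mass 331≤954, torque 35.9≥17.7).
Opt8: dominated by Opt9 (cost 182≤219, efficiency 86≥61, mass 331≤1630, torque 35.9≥29.2).
Opt9: not dominated (best torque).

Opt2, Opt3, Opt4, Opt5, Opt9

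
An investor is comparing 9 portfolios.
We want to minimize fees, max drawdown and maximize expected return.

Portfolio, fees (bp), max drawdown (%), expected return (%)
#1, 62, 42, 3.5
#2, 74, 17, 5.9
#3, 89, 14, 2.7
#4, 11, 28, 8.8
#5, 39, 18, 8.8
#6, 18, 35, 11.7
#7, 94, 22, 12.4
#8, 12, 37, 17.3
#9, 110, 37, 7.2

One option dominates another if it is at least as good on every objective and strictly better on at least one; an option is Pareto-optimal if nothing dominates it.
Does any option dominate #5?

No

#1: worse on fees (62 vs 39).
#2: worse on fees (74 vs 39).
#3: worse on fees (89 vs 39).
#4: worse on max drawdown (28 vs 18).
#6: worse on max drawdown (35 vs 18).
#7: worse on fees (94 vs 39).
#8: worse on max drawdown (37 vs 18).
#9: worse on fees (110 vs 39).
No option is at least as good as #5 on every objective and strictly better on one.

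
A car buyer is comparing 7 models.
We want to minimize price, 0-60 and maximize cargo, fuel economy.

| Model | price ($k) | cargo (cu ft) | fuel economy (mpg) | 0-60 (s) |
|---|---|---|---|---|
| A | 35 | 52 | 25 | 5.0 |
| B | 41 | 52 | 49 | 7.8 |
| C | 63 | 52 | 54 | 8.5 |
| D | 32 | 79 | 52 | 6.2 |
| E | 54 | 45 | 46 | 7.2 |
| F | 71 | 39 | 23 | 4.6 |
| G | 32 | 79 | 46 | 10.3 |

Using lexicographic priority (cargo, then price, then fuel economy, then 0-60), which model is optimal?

D

First maximize cargo: best is 79, kept {D, G}.
Then minimize price: best is 32, kept {D, G}.
Then maximize fuel economy: best is 52, kept {D}.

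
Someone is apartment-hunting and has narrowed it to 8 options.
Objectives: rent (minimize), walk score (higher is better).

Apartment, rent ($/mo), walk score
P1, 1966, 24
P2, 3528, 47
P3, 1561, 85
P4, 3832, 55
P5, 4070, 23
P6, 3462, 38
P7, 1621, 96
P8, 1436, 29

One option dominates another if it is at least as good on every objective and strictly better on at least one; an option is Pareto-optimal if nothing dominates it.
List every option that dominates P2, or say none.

P3: rent 1561≤3528, walk score 85≥47 — dominates P2.
P7: rent 1621≤3528, walk score 96≥47 — dominates P2.
Others (P1, P4, P5, P6, P8) are each worse than P2 on at least one objective.

P3, P7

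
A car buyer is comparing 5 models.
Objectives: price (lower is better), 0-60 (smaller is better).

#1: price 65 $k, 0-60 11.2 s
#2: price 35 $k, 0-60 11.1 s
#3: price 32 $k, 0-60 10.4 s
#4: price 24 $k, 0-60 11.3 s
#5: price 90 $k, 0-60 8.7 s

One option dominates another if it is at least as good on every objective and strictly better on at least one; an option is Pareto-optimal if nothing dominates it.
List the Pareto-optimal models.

#1: dominated by #2 (price 35≤65, 0-60 11.1≤11.2).
#2: dominated by #3 (price 32≤35, 0-60 10.4≤11.1).
#3: not dominated.
#4: not dominated (best price).
#5: not dominated (best 0-60).

#3, #4, #5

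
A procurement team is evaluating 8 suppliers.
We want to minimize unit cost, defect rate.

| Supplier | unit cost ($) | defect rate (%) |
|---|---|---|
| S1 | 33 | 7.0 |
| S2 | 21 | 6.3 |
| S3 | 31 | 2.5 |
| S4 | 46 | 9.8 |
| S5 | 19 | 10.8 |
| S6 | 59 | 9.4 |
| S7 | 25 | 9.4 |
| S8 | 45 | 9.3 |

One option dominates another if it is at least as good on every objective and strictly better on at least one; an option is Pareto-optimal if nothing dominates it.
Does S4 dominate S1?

No

S4 vs S1: S4 is worse on unit cost (46 vs 33), so it does not dominate S1.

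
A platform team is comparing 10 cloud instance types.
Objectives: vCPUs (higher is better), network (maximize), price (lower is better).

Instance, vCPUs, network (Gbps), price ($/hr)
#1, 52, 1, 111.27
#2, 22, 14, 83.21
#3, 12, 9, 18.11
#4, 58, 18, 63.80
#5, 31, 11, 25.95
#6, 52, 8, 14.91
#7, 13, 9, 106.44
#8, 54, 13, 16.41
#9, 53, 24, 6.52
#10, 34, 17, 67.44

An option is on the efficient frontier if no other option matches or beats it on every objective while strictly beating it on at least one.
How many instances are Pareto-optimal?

#1: dominated by #4 (vCPUs 58≥52, network 18≥1, price 63.80≤111.27).
#2: dominated by #4 (vCPUs 58≥22, network 18≥14, price 63.80≤83.21).
#3: dominated by #8 (vCPUs 54≥12, network 13≥9, price 16.41≤18.11).
#4: not dominated (best vCPUs).
#5: dominated by #8 (vCPUs 54≥31, network 13≥11, price 16.41≤25.95).
#6: dominated by #9 (vCPUs 53≥52, network 24≥8, price 6.52≤14.91).
#7: dominated by #2 (vCPUs 22≥13, network 14≥9, price 83.21≤106.44).
#8: not dominated.
#9: not dominated (best network).
#10: dominated by #4 (vCPUs 58≥34, network 18≥17, price 63.80≤67.44).
Pareto-optimal: #4, #8, #9 → 3.

3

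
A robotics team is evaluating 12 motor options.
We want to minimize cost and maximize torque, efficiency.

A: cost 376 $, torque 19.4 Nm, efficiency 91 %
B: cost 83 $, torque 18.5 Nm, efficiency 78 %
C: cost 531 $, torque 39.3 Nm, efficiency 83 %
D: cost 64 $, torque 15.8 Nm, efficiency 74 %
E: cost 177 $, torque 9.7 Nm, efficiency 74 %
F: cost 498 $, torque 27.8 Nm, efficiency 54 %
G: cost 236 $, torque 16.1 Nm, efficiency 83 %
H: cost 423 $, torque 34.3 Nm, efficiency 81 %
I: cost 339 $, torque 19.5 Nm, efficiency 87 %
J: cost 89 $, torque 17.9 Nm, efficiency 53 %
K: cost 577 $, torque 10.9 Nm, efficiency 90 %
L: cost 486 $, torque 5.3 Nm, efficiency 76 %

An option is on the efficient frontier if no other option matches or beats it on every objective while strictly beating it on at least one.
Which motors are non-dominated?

A, B, C, D, G, H, I

A: not dominated (best efficiency).
B: not dominated.
C: not dominated (best torque).
D: not dominated (best cost).
E: dominated by B (cost 83≤177, torque 18.5≥9.7, efficiency 78≥74).
F: dominated by H (cost 423≤498, torque 34.3≥27.8, efficiency 81≥54).
G: not dominated.
H: not dominated.
I: not dominated.
J: dominated by B (cost 83≤89, torque 18.5≥17.9, efficiency 78≥53).
K: dominated by A (cost 376≤577, torque 19.4≥10.9, efficiency 91≥90).
L: dominated by A (cost 376≤486, torque 19.4≥5.3, efficiency 91≥76).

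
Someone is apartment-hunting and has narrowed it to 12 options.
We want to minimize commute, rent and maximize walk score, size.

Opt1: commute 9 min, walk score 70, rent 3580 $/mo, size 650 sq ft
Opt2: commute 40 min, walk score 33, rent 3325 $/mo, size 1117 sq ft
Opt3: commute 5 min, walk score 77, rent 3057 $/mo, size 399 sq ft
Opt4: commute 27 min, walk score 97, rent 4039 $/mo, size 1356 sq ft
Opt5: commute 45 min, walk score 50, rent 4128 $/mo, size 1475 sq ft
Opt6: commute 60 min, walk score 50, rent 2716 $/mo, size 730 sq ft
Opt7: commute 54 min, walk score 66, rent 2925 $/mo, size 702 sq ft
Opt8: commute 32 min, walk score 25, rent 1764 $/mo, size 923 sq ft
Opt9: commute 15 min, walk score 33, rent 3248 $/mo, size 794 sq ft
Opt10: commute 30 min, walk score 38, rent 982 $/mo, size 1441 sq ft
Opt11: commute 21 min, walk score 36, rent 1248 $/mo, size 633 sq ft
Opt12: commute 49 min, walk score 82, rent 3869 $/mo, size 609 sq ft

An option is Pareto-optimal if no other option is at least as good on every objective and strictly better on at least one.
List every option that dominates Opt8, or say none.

Opt10

Opt10: commute 30≤32, walk score 38≥25, rent 982≤1764, size 1441≥923 — dominates Opt8.
Others (Opt1, Opt2, Opt3, Opt4, Opt5, Opt6, Opt7, Opt9, Opt11, Opt12) are each worse than Opt8 on at least one objective.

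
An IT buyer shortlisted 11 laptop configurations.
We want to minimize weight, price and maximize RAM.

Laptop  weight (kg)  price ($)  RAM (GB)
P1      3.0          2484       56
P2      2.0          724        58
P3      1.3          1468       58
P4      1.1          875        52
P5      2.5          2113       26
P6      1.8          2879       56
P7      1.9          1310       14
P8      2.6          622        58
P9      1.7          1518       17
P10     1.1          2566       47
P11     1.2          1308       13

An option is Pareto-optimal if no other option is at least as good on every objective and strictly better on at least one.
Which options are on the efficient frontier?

P2, P3, P4, P8

P1: dominated by P2 (weight 2.0≤3.0, price 724≤2484, RAM 58≥56).
P2: not dominated.
P3: not dominated.
P4: not dominated.
P5: dominated by P2 (weight 2.0≤2.5, price 724≤2113, RAM 58≥26).
P6: dominated by P3 (weight 1.3≤1.8, price 1468≤2879, RAM 58≥56).
P7: dominated by P4 (weight 1.1≤1.9, price 875≤1310, RAM 52≥14).
P8: not dominated (best price).
P9: dominated by P3 (weight 1.3≤1.7, price 1468≤1518, RAM 58≥17).
P10: dominated by P4 (weight 1.1≤1.1, price 875≤2566, RAM 52≥47).
P11: dominated by P4 (weight 1.1≤1.2, price 875≤1308, RAM 52≥13).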